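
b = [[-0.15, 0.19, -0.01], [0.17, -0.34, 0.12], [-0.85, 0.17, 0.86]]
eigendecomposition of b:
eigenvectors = [[0.01, -0.66, -0.45], [0.1, -0.53, 0.8], [0.99, -0.54, -0.39]]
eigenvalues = [0.87, -0.01, -0.49]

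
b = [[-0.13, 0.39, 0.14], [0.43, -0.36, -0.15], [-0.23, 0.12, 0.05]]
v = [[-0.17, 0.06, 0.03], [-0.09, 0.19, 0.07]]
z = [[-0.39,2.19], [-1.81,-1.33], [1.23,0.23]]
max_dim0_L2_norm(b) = 0.54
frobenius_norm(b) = 0.77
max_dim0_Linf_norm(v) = 0.19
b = z @ v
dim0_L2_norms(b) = [0.5, 0.54, 0.21]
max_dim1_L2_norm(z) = 2.25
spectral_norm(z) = 2.79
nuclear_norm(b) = 0.95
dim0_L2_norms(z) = [2.22, 2.57]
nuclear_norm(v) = 0.37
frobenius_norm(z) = 3.40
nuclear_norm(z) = 4.73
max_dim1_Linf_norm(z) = 2.19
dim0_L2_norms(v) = [0.19, 0.2, 0.08]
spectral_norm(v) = 0.27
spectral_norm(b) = 0.74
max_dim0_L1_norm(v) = 0.26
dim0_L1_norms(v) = [0.26, 0.25, 0.1]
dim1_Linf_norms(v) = [0.17, 0.19]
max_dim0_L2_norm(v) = 0.2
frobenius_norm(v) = 0.29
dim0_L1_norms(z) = [3.43, 3.75]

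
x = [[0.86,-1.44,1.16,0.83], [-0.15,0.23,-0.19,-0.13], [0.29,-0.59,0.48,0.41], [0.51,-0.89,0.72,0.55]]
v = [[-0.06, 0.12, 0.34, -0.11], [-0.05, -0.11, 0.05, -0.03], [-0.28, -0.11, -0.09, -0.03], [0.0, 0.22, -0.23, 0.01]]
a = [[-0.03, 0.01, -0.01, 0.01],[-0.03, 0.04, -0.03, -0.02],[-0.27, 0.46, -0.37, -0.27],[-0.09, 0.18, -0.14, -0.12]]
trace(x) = 2.12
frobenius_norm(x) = 2.77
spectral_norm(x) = 2.77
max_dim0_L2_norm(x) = 1.81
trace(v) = -0.25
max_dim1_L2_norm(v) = 0.38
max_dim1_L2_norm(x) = 2.2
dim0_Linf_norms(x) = [0.86, 1.44, 1.16, 0.83]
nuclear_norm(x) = 2.87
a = v @ x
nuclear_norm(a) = 0.80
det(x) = -0.00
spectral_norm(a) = 0.76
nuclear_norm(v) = 1.04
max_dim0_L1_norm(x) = 3.15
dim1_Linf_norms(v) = [0.34, 0.11, 0.28, 0.23]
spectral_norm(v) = 0.43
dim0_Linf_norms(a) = [0.27, 0.46, 0.37, 0.27]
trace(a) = -0.48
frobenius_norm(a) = 0.76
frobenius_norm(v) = 0.60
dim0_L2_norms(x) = [1.05, 1.81, 1.46, 1.08]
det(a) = -0.00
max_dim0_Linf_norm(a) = 0.46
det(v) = 0.00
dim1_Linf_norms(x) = [1.44, 0.23, 0.59, 0.89]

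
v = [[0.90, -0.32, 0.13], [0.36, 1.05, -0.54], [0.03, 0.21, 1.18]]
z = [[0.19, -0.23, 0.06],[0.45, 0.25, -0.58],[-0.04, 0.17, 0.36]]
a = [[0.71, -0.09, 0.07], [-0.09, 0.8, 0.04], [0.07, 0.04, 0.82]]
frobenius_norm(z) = 0.92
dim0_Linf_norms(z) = [0.45, 0.25, 0.58]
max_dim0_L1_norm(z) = 1.0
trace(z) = 0.80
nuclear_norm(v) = 3.37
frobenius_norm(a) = 1.36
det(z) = 0.07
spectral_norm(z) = 0.82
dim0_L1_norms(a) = [0.87, 0.93, 0.93]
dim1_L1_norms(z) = [0.48, 1.28, 0.57]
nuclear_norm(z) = 1.42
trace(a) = 2.33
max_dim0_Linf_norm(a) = 0.82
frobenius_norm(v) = 1.97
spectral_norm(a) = 0.86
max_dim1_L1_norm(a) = 0.93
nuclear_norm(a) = 2.33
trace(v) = 3.13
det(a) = 0.45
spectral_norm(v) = 1.38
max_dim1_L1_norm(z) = 1.28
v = z + a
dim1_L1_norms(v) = [1.35, 1.95, 1.42]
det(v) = 1.36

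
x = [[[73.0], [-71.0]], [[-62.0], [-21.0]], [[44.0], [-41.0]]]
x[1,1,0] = -21.0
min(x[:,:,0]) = -71.0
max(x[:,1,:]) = -21.0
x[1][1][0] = -21.0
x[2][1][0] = -41.0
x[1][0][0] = -62.0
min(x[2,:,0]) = -41.0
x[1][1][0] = -21.0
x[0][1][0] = -71.0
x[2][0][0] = 44.0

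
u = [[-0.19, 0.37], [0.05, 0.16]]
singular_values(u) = [0.43, 0.11]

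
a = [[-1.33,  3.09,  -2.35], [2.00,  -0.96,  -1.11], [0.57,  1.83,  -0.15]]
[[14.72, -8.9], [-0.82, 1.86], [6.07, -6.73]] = a@[[-0.05, -0.85], [3.16, -3.43], [-2.08, -0.24]]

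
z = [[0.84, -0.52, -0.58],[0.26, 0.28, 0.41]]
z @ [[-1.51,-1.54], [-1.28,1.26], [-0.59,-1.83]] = [[-0.26,-0.89],[-0.99,-0.80]]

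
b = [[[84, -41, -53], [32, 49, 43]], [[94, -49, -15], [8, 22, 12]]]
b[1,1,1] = 22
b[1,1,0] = 8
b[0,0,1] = -41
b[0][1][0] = 32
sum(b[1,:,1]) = -27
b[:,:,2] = [[-53, 43], [-15, 12]]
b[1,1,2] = 12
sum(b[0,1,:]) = 124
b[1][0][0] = 94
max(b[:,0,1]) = -41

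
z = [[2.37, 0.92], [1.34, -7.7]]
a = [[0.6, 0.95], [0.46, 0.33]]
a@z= [[2.7, -6.76],[1.53, -2.12]]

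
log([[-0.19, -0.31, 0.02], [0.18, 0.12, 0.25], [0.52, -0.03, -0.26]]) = [[-1.34+1.03j, (-0.88+0.51j), -0.50-0.72j], [1.37+0.75j, -0.58+0.37j, (0.62-0.52j)], [(0.14-2.49j), -1.13-1.23j, -1.05+1.74j]]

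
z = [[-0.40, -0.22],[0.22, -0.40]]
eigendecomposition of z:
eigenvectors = [[0.00+0.71j, -0.71j],[0.71+0.00j, 0.71-0.00j]]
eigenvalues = [(-0.4+0.22j), (-0.4-0.22j)]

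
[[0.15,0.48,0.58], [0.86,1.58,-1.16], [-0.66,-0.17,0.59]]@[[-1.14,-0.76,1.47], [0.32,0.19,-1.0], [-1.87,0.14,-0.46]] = [[-1.10, 0.06, -0.53], [1.69, -0.52, 0.22], [-0.41, 0.55, -1.07]]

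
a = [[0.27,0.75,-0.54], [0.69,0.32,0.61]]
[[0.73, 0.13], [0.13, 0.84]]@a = [[0.29, 0.59, -0.31], [0.61, 0.37, 0.44]]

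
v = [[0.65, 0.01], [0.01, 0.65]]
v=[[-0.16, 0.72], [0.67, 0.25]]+[[0.81, -0.71],[-0.66, 0.4]]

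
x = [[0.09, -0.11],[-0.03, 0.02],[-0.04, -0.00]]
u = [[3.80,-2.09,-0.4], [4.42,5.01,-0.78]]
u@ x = [[0.42, -0.46],[0.28, -0.39]]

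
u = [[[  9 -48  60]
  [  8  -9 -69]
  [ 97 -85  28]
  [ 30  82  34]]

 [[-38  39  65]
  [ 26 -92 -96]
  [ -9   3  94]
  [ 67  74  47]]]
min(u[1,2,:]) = -9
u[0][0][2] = 60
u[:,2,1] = [-85, 3]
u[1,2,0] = -9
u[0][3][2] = 34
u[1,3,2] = 47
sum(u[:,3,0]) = 97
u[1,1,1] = -92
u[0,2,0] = 97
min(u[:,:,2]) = -96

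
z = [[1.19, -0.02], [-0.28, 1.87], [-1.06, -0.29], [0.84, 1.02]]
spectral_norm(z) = 2.21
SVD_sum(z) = [[0.16, 0.39], [0.61, 1.52], [-0.25, -0.62], [0.47, 1.17]] + [[1.03, -0.41], [-0.89, 0.35], [-0.81, 0.33], [0.37, -0.15]]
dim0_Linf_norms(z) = [1.19, 1.87]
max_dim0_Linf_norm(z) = 1.87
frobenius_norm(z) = 2.82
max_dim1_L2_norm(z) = 1.89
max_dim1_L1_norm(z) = 2.15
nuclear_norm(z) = 3.96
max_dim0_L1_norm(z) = 3.37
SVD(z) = [[-0.19,0.63], [-0.74,-0.54], [0.3,-0.5], [-0.57,0.23]] @ diag([2.2063842735388546, 1.7542429813114324]) @ [[-0.37,-0.93], [0.93,-0.37]]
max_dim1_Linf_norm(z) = 1.87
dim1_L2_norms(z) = [1.19, 1.89, 1.1, 1.32]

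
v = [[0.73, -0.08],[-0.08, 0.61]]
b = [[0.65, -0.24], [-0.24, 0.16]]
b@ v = [[0.49, -0.2], [-0.19, 0.12]]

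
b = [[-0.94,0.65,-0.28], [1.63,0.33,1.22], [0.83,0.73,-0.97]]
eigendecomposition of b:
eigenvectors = [[0.22+0.00j, 0.71+0.00j, (0.71-0j)],[(0.9+0j), -0.58+0.15j, -0.58-0.15j],[0.38+0.00j, (-0.15-0.35j), -0.15+0.35j]]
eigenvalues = [(1.24+0j), (-1.41+0.28j), (-1.41-0.28j)]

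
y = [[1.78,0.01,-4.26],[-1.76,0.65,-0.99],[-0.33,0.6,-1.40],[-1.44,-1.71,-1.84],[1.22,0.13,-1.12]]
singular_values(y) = [5.18, 3.06, 1.79]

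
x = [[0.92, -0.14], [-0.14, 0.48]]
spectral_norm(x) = 0.96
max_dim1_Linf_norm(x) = 0.92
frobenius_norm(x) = 1.06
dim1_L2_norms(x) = [0.93, 0.5]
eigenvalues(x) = [0.96, 0.44]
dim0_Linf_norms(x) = [0.92, 0.48]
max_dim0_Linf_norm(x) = 0.92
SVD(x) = [[-0.96, 0.28], [0.28, 0.96]] @ diag([0.9607680962081059, 0.43923190379189403]) @ [[-0.96, 0.28], [0.28, 0.96]]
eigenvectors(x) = [[0.96,0.28], [-0.28,0.96]]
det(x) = 0.42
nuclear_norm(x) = 1.40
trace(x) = 1.40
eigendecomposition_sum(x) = [[0.89,-0.26], [-0.26,0.08]] + [[0.03,0.12], [0.12,0.40]]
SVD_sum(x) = [[0.89, -0.26], [-0.26, 0.08]] + [[0.03, 0.12],  [0.12, 0.4]]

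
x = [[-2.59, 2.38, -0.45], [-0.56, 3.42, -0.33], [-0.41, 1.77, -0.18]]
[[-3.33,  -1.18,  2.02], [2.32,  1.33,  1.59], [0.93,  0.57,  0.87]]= x @ [[2.22, 1.00, -0.42],[1.07, 0.51, 0.40],[0.29, -0.43, 0.04]]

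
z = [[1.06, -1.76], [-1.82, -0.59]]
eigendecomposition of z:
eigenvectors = [[0.84, 0.53], [-0.55, 0.85]]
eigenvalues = [2.21, -1.74]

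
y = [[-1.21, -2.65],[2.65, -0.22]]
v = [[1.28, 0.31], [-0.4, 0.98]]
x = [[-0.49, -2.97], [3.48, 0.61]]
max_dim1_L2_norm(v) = 1.32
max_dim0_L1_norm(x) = 3.97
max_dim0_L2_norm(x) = 3.51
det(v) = 1.38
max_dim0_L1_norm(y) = 3.86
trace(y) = -1.43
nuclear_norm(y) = 5.49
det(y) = 7.29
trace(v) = 2.26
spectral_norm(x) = 3.83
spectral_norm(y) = 3.24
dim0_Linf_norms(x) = [3.48, 2.97]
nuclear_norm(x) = 6.45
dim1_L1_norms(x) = [3.46, 4.09]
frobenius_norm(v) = 1.69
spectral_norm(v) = 1.34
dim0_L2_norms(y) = [2.91, 2.66]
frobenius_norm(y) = 3.94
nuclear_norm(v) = 2.37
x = y @ v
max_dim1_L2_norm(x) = 3.53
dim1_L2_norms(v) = [1.32, 1.06]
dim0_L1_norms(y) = [3.86, 2.87]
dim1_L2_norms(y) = [2.91, 2.66]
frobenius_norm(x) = 4.64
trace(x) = 0.12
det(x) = 10.04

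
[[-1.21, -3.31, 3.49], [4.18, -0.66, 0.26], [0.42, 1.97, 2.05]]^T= [[-1.21, 4.18, 0.42], [-3.31, -0.66, 1.97], [3.49, 0.26, 2.05]]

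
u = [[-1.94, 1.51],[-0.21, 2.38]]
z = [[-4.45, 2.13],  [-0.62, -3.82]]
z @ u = [[8.19,-1.65], [2.0,-10.03]]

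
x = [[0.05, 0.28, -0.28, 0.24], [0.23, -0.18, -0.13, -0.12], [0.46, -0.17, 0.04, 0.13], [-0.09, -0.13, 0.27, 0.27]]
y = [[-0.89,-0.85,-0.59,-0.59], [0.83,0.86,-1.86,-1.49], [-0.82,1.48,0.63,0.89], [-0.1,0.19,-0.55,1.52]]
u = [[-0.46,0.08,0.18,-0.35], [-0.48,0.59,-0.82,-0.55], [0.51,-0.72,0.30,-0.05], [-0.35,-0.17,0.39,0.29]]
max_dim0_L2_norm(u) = 0.97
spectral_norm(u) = 1.52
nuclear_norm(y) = 7.51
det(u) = 0.12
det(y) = -9.57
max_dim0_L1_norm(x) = 0.83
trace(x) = 0.18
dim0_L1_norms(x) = [0.83, 0.76, 0.72, 0.76]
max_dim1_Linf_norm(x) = 0.46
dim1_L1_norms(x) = [0.85, 0.66, 0.8, 0.76]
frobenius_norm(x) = 0.87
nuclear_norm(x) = 1.59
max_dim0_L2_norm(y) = 2.38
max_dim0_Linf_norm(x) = 0.46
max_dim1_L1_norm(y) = 5.04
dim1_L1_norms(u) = [1.07, 2.44, 1.58, 1.2]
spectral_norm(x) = 0.57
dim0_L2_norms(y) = [1.47, 1.92, 2.12, 2.38]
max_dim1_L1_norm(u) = 2.44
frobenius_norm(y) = 4.00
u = y @ x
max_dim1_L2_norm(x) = 0.51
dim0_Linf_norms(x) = [0.46, 0.28, 0.28, 0.27]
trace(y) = 2.12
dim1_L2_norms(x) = [0.47, 0.34, 0.51, 0.41]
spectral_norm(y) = 2.96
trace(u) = 0.72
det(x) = -0.01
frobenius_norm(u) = 1.78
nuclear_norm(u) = 2.99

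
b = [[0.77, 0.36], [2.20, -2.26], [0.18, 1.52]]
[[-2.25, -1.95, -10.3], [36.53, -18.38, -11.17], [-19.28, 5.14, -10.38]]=b @ [[3.19, -4.35, -10.78], [-13.06, 3.9, -5.55]]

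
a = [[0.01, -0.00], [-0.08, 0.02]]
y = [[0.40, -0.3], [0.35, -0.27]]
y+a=[[0.41, -0.30], [0.27, -0.25]]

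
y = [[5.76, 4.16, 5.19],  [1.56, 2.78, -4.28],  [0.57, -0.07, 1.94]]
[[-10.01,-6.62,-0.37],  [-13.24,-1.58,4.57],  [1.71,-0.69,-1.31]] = y@[[-2.52, -0.87, -0.82], [-0.90, -0.25, 1.52], [1.59, -0.11, -0.38]]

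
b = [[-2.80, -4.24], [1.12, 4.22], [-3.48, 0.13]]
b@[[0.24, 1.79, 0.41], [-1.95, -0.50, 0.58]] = [[7.60, -2.89, -3.61], [-7.96, -0.11, 2.91], [-1.09, -6.29, -1.35]]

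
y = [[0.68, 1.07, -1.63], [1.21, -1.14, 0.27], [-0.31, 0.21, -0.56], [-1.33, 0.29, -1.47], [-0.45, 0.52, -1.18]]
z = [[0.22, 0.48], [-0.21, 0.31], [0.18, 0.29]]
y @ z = [[-0.37, 0.19], [0.55, 0.31], [-0.21, -0.25], [-0.62, -0.97], [-0.42, -0.40]]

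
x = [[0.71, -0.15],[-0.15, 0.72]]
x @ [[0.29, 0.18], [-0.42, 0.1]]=[[0.27,0.11], [-0.35,0.04]]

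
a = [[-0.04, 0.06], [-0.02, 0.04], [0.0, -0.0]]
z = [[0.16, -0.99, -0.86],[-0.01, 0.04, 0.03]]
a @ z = [[-0.01, 0.04, 0.04], [-0.00, 0.02, 0.02], [0.00, 0.00, 0.0]]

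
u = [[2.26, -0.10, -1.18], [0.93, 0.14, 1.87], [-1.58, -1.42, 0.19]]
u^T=[[2.26, 0.93, -1.58], [-0.10, 0.14, -1.42], [-1.18, 1.87, 0.19]]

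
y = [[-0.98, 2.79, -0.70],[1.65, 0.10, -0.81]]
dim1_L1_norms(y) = [4.47, 2.56]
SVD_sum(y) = [[-1.17, 2.73, -0.59], [0.15, -0.35, 0.08]] + [[0.19,0.06,-0.11], [1.50,0.45,-0.89]]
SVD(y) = [[-0.99, 0.13], [0.13, 0.99]] @ diag([3.055237364771997, 1.8134565461849554]) @ [[0.39, -0.9, 0.19], [0.83, 0.25, -0.49]]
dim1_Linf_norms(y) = [2.79, 1.65]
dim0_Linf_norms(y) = [1.65, 2.79, 0.81]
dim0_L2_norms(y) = [1.92, 2.79, 1.07]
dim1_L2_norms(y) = [3.04, 1.84]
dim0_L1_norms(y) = [2.63, 2.89, 1.51]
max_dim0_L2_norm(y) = 2.79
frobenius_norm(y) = 3.55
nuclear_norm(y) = 4.87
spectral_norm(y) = 3.06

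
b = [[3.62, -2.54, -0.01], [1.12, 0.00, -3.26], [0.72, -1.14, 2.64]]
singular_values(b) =[4.69, 4.27, 0.0]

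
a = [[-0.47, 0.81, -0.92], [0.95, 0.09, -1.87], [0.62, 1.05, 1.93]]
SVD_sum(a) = [[0.01, -0.13, -0.75], [0.02, -0.31, -1.81], [-0.03, 0.35, 2.04]] + [[0.26,  0.28,  -0.04], [0.62,  0.67,  -0.11], [0.65,  0.7,  -0.11]] + [[-0.74,0.66,-0.12], [0.31,-0.27,0.05], [-0.0,0.0,-0.00]]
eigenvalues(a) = [(-1.1+0j), (1.33+1.47j), (1.33-1.47j)]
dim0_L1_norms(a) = [2.04, 1.95, 4.72]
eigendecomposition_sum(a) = [[(-0.76+0j), (0.47-0j), (0.06-0j)], [0.55-0.00j, -0.34+0.00j, (-0.04+0j)], [(-0.04+0j), (0.02-0j), 0.00-0.00j]] + [[0.15+0.28j, (0.17+0.41j), -0.49+0.51j], [(0.2+0.49j), (0.21+0.73j), -0.91+0.78j], [0.33-0.34j, 0.51-0.44j, 0.96+0.46j]] + [[(0.15-0.28j), 0.17-0.41j, -0.49-0.51j], [0.20-0.49j, (0.21-0.73j), -0.91-0.78j], [(0.33+0.34j), 0.51+0.44j, 0.96-0.46j]]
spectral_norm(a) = 2.87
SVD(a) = [[-0.27,0.28,-0.92],[-0.64,0.67,0.38],[0.72,0.69,-0.0]] @ diag([2.874036473637354, 1.3850895384737756, 1.078953807450841]) @ [[-0.01, 0.17, 0.99], [0.67, 0.73, -0.12], [0.74, -0.66, 0.12]]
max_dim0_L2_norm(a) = 2.84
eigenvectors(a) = [[(-0.81+0j), (0.4-0.04j), (0.4+0.04j)],[(0.59+0j), (0.68+0j), 0.68-0.00j],[(-0.04+0j), (-0.25-0.56j), (-0.25+0.56j)]]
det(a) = -4.30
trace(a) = 1.55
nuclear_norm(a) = 5.34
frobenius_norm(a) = 3.37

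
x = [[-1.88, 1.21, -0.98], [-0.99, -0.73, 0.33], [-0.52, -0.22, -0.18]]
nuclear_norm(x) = 3.99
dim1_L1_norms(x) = [4.07, 2.05, 0.92]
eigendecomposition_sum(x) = [[(-0.94-0.62j),  0.60+1.57j,  -0.48-1.32j], [-0.49-1.29j,  -0.54+1.99j,  (0.48-1.66j)], [-0.25-0.71j,  -0.32+1.08j,  (0.28-0.9j)]] + [[(-0.94+0.62j), 0.60-1.57j, (-0.48+1.32j)], [(-0.49+1.29j), (-0.54-1.99j), (0.48+1.66j)], [-0.25+0.71j, -0.32-1.08j, (0.28+0.9j)]] + [[-0.00-0.00j, (0.02+0j), -0.03-0.00j], [-0.01-0.00j, 0.36+0.00j, (-0.64-0j)], [-0.02-0.00j, 0.42+0.00j, (-0.74-0j)]]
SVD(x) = [[-0.97, 0.2, -0.11], [-0.16, -0.93, -0.32], [-0.16, -0.3, 0.94]] @ diag([2.4933307881755034, 1.2941980561853226, 0.20088049208983463]) @ [[0.83, -0.41, 0.37], [0.54, 0.77, -0.35], [0.14, -0.49, -0.86]]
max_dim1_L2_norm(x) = 2.44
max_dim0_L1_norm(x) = 3.39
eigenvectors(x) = [[(-0.47+0.34j), -0.47-0.34j, 0.03+0.00j], [(-0.71+0j), (-0.71-0j), (0.65+0j)], [-0.39-0.01j, (-0.39+0.01j), (0.76+0j)]]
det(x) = -0.65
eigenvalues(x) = [(-1.2+0.48j), (-1.2-0.48j), (-0.39+0j)]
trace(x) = -2.79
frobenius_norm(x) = 2.82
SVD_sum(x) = [[-2.02, 1.0, -0.91], [-0.33, 0.16, -0.15], [-0.34, 0.17, -0.15]] + [[0.14, 0.2, -0.09], [-0.65, -0.93, 0.42], [-0.21, -0.30, 0.14]] + [[-0.0, 0.01, 0.02], [-0.01, 0.03, 0.06], [0.03, -0.09, -0.16]]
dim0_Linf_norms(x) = [1.88, 1.21, 0.98]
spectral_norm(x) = 2.49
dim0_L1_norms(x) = [3.39, 2.16, 1.49]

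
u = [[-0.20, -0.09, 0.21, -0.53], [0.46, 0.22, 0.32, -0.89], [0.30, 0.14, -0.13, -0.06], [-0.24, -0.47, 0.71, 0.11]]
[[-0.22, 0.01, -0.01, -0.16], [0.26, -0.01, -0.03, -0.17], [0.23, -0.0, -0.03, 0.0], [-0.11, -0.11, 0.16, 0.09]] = u @ [[0.86, -0.14, 0.02, 0.13], [-0.14, 0.22, -0.05, -0.03], [0.02, -0.05, 0.18, 0.10], [0.13, -0.03, 0.1, 0.29]]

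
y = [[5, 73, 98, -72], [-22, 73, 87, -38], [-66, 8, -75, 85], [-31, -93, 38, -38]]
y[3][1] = -93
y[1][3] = -38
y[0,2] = 98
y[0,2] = 98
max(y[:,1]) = 73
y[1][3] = -38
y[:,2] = [98, 87, -75, 38]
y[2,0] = -66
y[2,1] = 8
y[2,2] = -75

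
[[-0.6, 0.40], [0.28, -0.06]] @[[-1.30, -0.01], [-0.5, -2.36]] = [[0.58, -0.94], [-0.33, 0.14]]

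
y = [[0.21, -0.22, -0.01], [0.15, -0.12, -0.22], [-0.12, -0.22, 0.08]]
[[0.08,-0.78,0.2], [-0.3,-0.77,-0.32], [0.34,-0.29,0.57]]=y@[[-0.34, -1.12, -0.57], [-0.77, 2.43, -1.56], [1.57, 1.43, 1.92]]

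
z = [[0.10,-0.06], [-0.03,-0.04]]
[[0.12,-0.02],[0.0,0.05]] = z @ [[0.76, -0.65], [-0.65, -0.76]]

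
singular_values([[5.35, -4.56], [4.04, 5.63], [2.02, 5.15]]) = [9.02, 6.83]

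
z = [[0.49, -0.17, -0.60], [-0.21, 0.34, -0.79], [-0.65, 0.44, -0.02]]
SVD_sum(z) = [[0.05, 0.12, -0.58],[0.06, 0.16, -0.8],[0.0, 0.01, -0.06]] + [[0.44, -0.29, -0.02], [-0.27, 0.18, 0.01], [-0.66, 0.43, 0.04]] + [[0.00,0.00,0.0], [-0.0,-0.00,-0.00], [0.0,0.00,0.0]]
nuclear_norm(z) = 2.02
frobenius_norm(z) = 1.42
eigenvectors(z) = [[(-0.79+0j), 0.54-0.01j, 0.54+0.01j], [-0.45+0.00j, 0.83+0.00j, 0.83-0.00j], [(0.42+0j), 0.16-0.05j, 0.16+0.05j]]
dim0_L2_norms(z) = [0.84, 0.58, 0.99]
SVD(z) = [[-0.58, 0.53, 0.62], [-0.81, -0.33, -0.49], [-0.06, -0.78, 0.62]] @ diag([1.0145283783066912, 1.000010950625034, 0.003204409526063665]) @ [[-0.08,-0.20,0.98], [0.84,-0.55,-0.05], [0.54,0.81,0.21]]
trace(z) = 0.81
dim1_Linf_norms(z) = [0.6, 0.79, 0.65]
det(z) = 0.00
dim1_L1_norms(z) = [1.26, 1.34, 1.11]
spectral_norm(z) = 1.01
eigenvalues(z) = [(0.72+0j), (0.05+0.05j), (0.05-0.05j)]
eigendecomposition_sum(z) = [[0.99+0.00j,  (-0.62+0j),  (-0.15+0j)],[(0.57+0j),  (-0.36+0j),  -0.08+0.00j],[-0.54+0.00j,  0.33+0.00j,  (0.08+0j)]] + [[(-0.25+0.23j), (0.22-0.18j), (-0.23+0.23j)], [(-0.39+0.34j), 0.35-0.27j, (-0.35+0.35j)], [(-0.06+0.09j), (0.05-0.07j), -0.05+0.09j]] + [[(-0.25-0.23j), 0.22+0.18j, (-0.23-0.23j)],[(-0.39-0.34j), 0.35+0.27j, (-0.35-0.35j)],[(-0.06-0.09j), 0.05+0.07j, -0.05-0.09j]]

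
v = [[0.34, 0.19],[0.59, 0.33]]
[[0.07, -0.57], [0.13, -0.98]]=v @ [[-1.63,0.06], [3.31,-3.09]]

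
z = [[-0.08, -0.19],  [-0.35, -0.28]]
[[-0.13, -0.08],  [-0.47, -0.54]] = z@[[1.2, 1.84], [0.17, -0.36]]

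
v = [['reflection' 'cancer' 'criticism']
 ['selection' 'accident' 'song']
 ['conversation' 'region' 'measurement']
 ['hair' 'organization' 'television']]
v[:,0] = ['reflection', 'selection', 'conversation', 'hair']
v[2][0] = 'conversation'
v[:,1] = ['cancer', 'accident', 'region', 'organization']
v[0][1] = 'cancer'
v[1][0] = 'selection'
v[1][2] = 'song'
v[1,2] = 'song'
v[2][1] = 'region'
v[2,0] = 'conversation'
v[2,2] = 'measurement'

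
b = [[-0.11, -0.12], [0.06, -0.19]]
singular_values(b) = [0.22, 0.12]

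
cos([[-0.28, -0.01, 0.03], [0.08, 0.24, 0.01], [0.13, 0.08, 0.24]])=[[0.96, -0.0, 0.0], [0.00, 0.97, -0.0], [-0.0, -0.02, 0.97]]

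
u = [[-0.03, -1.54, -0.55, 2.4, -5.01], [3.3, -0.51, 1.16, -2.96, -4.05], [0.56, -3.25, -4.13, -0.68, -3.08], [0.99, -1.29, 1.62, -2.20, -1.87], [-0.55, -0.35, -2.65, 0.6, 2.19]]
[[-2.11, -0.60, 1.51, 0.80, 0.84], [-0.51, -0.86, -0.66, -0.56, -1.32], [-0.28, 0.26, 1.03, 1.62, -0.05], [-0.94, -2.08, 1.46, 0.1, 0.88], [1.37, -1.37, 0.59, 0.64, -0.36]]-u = [[-2.08, 0.94, 2.06, -1.60, 5.85], [-3.81, -0.35, -1.82, 2.4, 2.73], [-0.84, 3.51, 5.16, 2.30, 3.03], [-1.93, -0.79, -0.16, 2.3, 2.75], [1.92, -1.02, 3.24, 0.04, -2.55]]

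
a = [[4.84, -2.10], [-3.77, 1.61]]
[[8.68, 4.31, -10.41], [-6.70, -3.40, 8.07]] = a@[[0.86, 1.59, -1.50], [-2.15, 1.61, 1.50]]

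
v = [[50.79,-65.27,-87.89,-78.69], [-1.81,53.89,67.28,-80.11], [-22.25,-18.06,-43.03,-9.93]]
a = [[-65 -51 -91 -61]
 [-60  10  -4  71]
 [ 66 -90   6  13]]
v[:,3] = [-78.69, -80.11, -9.93]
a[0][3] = -61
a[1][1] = 10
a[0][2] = -91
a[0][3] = -61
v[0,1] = -65.27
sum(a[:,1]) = -131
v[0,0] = 50.79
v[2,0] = -22.25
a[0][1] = -51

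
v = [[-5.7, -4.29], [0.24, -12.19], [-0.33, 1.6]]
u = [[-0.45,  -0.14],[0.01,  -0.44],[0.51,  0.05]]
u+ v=[[-6.15,-4.43], [0.25,-12.63], [0.18,1.65]]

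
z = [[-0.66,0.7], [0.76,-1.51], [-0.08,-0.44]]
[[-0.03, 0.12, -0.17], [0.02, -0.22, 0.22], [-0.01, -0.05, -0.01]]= z @ [[0.07, -0.05, 0.23], [0.02, 0.12, -0.03]]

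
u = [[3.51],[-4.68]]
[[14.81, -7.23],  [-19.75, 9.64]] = u @ [[4.22, -2.06]]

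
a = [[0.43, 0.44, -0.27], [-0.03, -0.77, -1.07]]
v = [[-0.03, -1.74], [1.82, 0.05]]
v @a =[[0.04, 1.33, 1.87], [0.78, 0.76, -0.54]]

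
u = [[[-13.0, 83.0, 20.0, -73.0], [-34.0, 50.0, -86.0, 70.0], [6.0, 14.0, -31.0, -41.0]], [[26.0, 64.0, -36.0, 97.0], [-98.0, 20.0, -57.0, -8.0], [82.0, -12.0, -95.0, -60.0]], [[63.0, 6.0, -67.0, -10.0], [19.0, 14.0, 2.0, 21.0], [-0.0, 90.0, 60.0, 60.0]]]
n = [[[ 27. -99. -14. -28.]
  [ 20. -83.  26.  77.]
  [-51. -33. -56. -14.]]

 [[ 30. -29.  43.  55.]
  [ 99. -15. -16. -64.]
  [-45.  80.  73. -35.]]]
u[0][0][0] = -13.0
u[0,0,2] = 20.0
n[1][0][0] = 30.0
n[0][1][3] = 77.0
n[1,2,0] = -45.0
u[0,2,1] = 14.0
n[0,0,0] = 27.0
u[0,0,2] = 20.0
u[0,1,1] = 50.0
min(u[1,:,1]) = -12.0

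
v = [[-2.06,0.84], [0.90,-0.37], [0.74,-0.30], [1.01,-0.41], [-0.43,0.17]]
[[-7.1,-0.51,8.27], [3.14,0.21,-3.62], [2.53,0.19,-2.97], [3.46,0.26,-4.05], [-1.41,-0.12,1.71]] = v@[[-2.20, 1.59, -2.95], [-13.85, 3.29, 2.61]]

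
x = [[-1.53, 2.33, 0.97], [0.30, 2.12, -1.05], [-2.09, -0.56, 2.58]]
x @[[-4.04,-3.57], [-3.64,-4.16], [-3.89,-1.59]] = [[-6.07,-5.77], [-4.84,-8.22], [0.45,5.69]]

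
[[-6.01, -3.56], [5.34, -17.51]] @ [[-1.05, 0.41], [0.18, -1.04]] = [[5.67, 1.24], [-8.76, 20.40]]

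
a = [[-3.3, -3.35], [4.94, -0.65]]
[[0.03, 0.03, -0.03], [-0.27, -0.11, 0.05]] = a@[[-0.05,-0.02,0.01], [0.04,0.01,-0.0]]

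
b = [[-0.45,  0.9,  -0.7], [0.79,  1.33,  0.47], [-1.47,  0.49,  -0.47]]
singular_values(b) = [1.93, 1.67, 0.48]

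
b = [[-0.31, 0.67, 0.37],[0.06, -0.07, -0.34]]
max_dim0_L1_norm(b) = 0.74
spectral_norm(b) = 0.86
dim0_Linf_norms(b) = [0.31, 0.67, 0.37]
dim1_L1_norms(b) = [1.35, 0.47]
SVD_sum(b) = [[-0.3, 0.63, 0.43], [0.09, -0.2, -0.13]] + [[-0.01, 0.04, -0.06], [-0.03, 0.13, -0.21]]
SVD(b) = [[-0.96, 0.30], [0.3, 0.96]] @ diag([0.860931155296535, 0.25455362075557614]) @ [[0.36, -0.77, -0.53],[-0.14, 0.52, -0.85]]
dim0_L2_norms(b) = [0.32, 0.67, 0.5]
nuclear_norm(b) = 1.12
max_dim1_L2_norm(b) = 0.83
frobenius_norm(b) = 0.90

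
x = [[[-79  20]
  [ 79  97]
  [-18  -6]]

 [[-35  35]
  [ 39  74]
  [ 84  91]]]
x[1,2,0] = 84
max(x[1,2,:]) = 91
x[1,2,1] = 91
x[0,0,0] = -79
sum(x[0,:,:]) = 93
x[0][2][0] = -18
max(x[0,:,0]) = 79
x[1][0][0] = -35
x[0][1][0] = 79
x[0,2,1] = -6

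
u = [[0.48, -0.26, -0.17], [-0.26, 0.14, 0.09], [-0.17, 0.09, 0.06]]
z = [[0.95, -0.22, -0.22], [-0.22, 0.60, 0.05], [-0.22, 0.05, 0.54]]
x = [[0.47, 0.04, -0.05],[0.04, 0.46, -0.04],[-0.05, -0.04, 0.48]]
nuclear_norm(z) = 2.09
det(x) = 0.10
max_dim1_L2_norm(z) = 1.0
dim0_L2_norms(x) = [0.47, 0.46, 0.48]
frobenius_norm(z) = 1.32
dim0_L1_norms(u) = [0.91, 0.49, 0.32]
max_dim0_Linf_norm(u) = 0.48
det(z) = 0.26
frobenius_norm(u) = 0.68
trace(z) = 2.09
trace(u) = 0.68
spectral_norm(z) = 1.14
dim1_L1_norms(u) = [0.91, 0.49, 0.32]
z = u + x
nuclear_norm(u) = 0.68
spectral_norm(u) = 0.68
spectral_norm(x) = 0.56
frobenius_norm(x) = 0.82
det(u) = -0.00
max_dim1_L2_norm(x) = 0.48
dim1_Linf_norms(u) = [0.48, 0.26, 0.17]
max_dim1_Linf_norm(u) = 0.48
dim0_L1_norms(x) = [0.56, 0.54, 0.57]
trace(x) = 1.41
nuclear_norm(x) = 1.41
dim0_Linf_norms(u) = [0.48, 0.26, 0.17]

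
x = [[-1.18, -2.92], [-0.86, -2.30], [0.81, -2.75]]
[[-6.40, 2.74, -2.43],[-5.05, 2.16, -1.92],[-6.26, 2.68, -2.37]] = x @[[-0.12, 0.05, -0.04],[2.24, -0.96, 0.85]]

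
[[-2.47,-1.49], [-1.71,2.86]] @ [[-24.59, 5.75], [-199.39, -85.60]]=[[357.83, 113.34],[-528.21, -254.65]]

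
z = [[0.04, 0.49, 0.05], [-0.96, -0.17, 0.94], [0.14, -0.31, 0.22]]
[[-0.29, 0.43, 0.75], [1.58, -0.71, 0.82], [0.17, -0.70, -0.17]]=z @ [[-0.98, -0.69, 0.05],[-0.57, 1.06, 1.41],[0.58, -1.27, 1.18]]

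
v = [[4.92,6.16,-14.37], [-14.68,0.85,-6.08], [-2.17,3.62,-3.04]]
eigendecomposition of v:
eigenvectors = [[-0.48+0.00j, 0.11-0.43j, 0.11+0.43j], [(0.78+0j), 0.84+0.00j, (0.84-0j)], [0.40+0.00j, 0.13-0.28j, 0.13+0.28j]]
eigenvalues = [(6.74+0j), (-2+9.53j), (-2-9.53j)]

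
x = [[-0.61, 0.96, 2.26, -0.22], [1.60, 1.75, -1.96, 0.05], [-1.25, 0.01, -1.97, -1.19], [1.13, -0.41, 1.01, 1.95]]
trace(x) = 1.12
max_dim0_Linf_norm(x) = 2.26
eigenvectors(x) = [[0.72+0.00j,0.72-0.00j,(0.3+0j),(-0.32+0j)], [(-0.44+0.07j),(-0.44-0.07j),0.93+0.00j,0.09+0.00j], [(-0.03+0.43j),-0.03-0.43j,-0.03+0.00j,-0.21+0.00j], [-0.20-0.22j,(-0.2+0.22j),(-0.2+0j),(0.92+0j)]]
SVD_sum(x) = [[0.05, -0.29, 1.68, 0.65], [-0.06, 0.33, -1.86, -0.72], [-0.06, 0.37, -2.09, -0.81], [0.05, -0.28, 1.59, 0.62]] + [[-0.63, -0.19, 0.16, -0.44],[1.63, 0.49, -0.4, 1.12],[-0.97, -0.29, 0.24, -0.67],[1.29, 0.39, -0.32, 0.89]] + [[0.07,  1.39,  0.45,  -0.54], [0.05,  0.93,  0.3,  -0.36], [-0.01,  -0.18,  -0.06,  0.07], [-0.03,  -0.62,  -0.20,  0.24]] + [[-0.1,0.06,-0.03,0.11], [-0.02,0.01,-0.00,0.02], [-0.2,0.12,-0.06,0.22], [-0.18,0.1,-0.05,0.20]]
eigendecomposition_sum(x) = [[(-0.4+0.93j), 0.20-0.11j, 1.31+1.39j, 0.15+0.65j],[0.16-0.60j, -0.11+0.09j, (-0.92-0.73j), -0.15-0.38j],[(-0.53-0.28j), 0.06+0.12j, (-0.89+0.71j), -0.40+0.06j],[(0.39-0.13j), (-0.09-0.03j), (0.07-0.78j), (0.16-0.22j)]] + [[(-0.4-0.93j),(0.2+0.11j),1.31-1.39j,0.15-0.65j], [0.16+0.60j,(-0.11-0.09j),(-0.92+0.73j),-0.15+0.38j], [(-0.53+0.28j),0.06-0.12j,(-0.89-0.71j),(-0.4-0.06j)], [0.39+0.13j,-0.09+0.03j,0.07+0.78j,(0.16+0.22j)]] + [[(0.39-0j), (0.63+0j), (-0.06+0j), (0.06+0j)], [(1.23-0j), (1.95+0j), -0.20+0.00j, 0.19+0.00j], [-0.04+0.00j, (-0.06-0j), (0.01-0j), (-0.01-0j)], [-0.27+0.00j, (-0.42-0j), (0.04-0j), (-0.04-0j)]] + [[(-0.21-0j), (-0.07-0j), (-0.29-0j), -0.58-0.00j], [0.06+0.00j, (0.02+0j), (0.08+0j), (0.16+0j)], [(-0.14-0j), (-0.04-0j), (-0.19-0j), (-0.39-0j)], [0.61+0.00j, (0.19+0j), (0.83+0j), 1.67+0.00j]]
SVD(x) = [[0.46,0.27,0.77,0.34],[-0.51,-0.68,0.52,0.05],[-0.58,0.41,-0.1,0.7],[0.44,-0.54,-0.35,0.63]] @ diag([3.9453103391157165, 3.0339923392910784, 2.013383377398047, 0.46819246983148116]) @ [[0.03, -0.16, 0.92, 0.36],  [-0.78, -0.23, 0.19, -0.54],  [0.05, 0.89, 0.29, -0.35],  [-0.62, 0.36, -0.18, 0.68]]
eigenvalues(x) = [(-1.24+1.5j), (-1.24-1.5j), (2.31+0j), (1.29+0j)]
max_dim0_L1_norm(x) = 7.2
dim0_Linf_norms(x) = [1.6, 1.75, 2.26, 1.95]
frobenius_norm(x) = 5.39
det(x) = 11.28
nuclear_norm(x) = 9.46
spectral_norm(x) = 3.95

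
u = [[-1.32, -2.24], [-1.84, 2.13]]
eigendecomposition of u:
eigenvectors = [[-0.92, 0.45], [-0.39, -0.89]]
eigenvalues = [-2.26, 3.07]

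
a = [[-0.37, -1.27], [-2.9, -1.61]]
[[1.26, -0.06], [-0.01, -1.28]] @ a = [[-0.29, -1.5], [3.72, 2.07]]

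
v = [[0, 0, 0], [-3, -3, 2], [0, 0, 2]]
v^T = [[0, -3, 0], [0, -3, 0], [0, 2, 2]]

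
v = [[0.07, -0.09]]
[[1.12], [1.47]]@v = [[0.08, -0.1], [0.1, -0.13]]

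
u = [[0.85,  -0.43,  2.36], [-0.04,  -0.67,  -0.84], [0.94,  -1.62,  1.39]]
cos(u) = [[0.28, 1.07, -1.24], [0.23, 0.34, 0.05], [-0.47, 0.17, -0.37]]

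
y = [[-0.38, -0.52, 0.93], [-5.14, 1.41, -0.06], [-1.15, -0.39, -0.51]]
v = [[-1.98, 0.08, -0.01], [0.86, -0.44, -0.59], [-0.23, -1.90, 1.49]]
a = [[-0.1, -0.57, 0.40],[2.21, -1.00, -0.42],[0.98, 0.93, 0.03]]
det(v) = 3.44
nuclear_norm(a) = 4.30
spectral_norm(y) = 5.43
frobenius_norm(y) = 5.61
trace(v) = -0.93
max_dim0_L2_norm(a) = 2.42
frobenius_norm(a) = 2.90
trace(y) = 0.52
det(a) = 1.45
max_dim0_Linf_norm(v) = 1.98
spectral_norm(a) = 2.53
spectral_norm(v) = 2.45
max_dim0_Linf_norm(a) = 2.21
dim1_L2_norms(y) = [1.13, 5.33, 1.32]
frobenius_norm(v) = 3.33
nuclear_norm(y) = 7.37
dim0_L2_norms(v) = [2.17, 1.95, 1.6]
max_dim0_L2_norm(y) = 5.28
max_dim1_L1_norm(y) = 6.61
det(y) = 4.98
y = a @ v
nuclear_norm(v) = 5.26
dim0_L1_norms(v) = [3.07, 2.42, 2.09]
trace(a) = -1.07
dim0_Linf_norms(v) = [1.98, 1.9, 1.49]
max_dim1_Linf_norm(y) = 5.14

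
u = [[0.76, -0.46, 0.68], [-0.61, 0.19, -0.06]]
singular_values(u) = [1.25, 0.33]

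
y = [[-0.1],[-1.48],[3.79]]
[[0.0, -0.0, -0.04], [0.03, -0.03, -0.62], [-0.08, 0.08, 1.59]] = y @ [[-0.02, 0.02, 0.42]]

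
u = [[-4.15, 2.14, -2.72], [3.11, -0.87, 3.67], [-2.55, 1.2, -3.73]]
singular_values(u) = [8.51, 1.56, 0.41]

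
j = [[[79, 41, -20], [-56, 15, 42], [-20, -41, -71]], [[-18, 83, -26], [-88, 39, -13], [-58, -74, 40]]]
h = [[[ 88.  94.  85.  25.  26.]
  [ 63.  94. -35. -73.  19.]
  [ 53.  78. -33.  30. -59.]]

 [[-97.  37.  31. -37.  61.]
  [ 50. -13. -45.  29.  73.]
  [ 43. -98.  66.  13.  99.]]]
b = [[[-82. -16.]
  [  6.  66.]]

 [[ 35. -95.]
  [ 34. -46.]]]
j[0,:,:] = [[79, 41, -20], [-56, 15, 42], [-20, -41, -71]]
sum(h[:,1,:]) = 162.0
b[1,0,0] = 35.0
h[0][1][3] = -73.0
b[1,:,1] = [-95.0, -46.0]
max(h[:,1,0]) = 63.0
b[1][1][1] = -46.0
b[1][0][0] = 35.0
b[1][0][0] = 35.0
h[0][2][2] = -33.0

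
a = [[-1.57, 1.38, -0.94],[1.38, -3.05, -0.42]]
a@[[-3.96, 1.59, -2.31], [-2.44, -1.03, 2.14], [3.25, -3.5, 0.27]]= [[-0.20, -0.63, 6.33],[0.61, 6.81, -9.83]]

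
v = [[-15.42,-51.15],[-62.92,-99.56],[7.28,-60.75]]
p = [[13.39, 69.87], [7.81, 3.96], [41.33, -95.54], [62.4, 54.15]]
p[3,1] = 54.15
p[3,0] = 62.4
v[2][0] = 7.28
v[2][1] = -60.75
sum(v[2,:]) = -53.47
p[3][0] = 62.4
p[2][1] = -95.54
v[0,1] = -51.15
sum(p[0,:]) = 83.26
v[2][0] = 7.28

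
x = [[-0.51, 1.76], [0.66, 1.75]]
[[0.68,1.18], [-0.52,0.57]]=x @ [[-1.02,-0.52], [0.09,0.52]]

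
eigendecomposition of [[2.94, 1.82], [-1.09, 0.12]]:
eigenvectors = [[0.8, -0.78], [-0.59, 0.63]]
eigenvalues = [1.6, 1.46]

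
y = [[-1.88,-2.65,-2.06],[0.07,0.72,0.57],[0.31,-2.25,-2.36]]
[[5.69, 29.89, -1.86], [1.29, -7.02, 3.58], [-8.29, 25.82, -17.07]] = y @ [[-6.39, -2.71, -6.87], [1.18, -2.22, 2.53], [1.55, -9.18, 3.92]]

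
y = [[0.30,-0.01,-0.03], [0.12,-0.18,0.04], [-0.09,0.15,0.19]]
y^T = [[0.30,0.12,-0.09],  [-0.01,-0.18,0.15],  [-0.03,0.04,0.19]]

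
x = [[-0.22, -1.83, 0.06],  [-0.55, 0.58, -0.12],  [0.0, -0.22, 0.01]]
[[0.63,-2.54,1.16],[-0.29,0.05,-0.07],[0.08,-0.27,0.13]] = x@[[0.41, 1.25, -0.44], [-0.45, 1.23, -0.59], [-1.65, -0.22, -0.22]]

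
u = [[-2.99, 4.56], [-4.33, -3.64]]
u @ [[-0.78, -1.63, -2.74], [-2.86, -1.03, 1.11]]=[[-10.71, 0.18, 13.25], [13.79, 10.81, 7.82]]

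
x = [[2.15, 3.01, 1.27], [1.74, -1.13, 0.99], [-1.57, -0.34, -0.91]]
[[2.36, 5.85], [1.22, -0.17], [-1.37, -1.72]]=x @ [[0.05, 0.95], [0.18, 1.38], [1.35, -0.27]]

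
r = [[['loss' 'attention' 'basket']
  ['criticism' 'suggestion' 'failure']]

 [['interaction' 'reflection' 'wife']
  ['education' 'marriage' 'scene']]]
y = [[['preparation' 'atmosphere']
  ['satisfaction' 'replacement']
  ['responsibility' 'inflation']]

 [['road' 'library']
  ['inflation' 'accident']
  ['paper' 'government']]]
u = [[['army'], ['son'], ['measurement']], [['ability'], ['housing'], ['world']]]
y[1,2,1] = 'government'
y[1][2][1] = 'government'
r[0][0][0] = 'loss'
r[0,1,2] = 'failure'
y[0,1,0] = 'satisfaction'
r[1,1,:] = ['education', 'marriage', 'scene']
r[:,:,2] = [['basket', 'failure'], ['wife', 'scene']]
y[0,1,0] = 'satisfaction'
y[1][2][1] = 'government'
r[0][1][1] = 'suggestion'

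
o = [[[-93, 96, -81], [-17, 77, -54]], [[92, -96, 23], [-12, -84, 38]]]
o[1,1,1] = -84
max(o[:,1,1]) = 77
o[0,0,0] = -93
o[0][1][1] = 77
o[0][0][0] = -93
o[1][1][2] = 38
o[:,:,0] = [[-93, -17], [92, -12]]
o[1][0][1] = -96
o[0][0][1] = 96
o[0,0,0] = -93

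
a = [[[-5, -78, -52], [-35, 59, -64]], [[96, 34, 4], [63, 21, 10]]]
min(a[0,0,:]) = -78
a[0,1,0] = -35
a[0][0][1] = -78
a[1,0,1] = 34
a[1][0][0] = 96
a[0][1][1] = 59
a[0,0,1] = -78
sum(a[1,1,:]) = 94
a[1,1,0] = 63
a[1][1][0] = 63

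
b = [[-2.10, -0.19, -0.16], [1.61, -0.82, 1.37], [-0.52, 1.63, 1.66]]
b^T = [[-2.1, 1.61, -0.52], [-0.19, -0.82, 1.63], [-0.16, 1.37, 1.66]]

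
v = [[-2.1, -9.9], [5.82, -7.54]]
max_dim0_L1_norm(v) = 17.44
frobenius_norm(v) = 13.90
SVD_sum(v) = [[1.75,-9.17], [1.59,-8.35]] + [[-3.85, -0.73], [4.23, 0.81]]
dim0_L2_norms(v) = [6.19, 12.44]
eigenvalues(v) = [(-4.82+7.09j), (-4.82-7.09j)]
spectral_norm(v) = 12.62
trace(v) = -9.64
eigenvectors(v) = [[(0.79+0j), 0.79-0.00j],  [0.22-0.57j, 0.22+0.57j]]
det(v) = 73.45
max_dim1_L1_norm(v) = 13.36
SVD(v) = [[0.74, 0.67], [0.67, -0.74]] @ diag([12.62019522569886, 5.820195225698856]) @ [[0.19, -0.98],[-0.98, -0.19]]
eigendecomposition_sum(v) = [[-1.05+4.47j, (-4.95-3.37j)], [2.91+1.98j, -3.77+2.62j]] + [[(-1.05-4.47j),-4.95+3.37j], [(2.91-1.98j),(-3.77-2.62j)]]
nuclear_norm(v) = 18.44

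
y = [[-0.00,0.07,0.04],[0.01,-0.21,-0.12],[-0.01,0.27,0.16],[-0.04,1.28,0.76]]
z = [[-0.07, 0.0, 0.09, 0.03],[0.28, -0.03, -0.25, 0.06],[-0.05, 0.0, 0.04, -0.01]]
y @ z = [[0.02, -0.00, -0.02, 0.0],[-0.05, 0.01, 0.05, -0.01],[0.07, -0.01, -0.06, 0.01],[0.32, -0.04, -0.29, 0.07]]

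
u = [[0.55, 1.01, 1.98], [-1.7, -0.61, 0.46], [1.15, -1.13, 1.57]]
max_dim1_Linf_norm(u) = 1.98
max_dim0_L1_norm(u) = 4.01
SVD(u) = [[-0.71, -0.09, -0.7], [0.19, -0.98, -0.07], [-0.68, -0.18, 0.71]] @ diag([2.8130466400784466, 1.8218540337060087, 1.5964386867689304]) @ [[-0.53, -0.02, -0.85], [0.78, 0.39, -0.49], [0.34, -0.92, -0.19]]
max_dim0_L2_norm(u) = 2.57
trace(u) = 1.51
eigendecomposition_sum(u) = [[(-0.17+0.56j), 0.61+0.30j, 0.29-0.36j], [-0.70-0.17j, (-0.34+0.77j), 0.46+0.33j], [-0.38j, -0.43-0.08j, (-0.12+0.28j)]] + [[(-0.17-0.56j), 0.61-0.30j, (0.29+0.36j)], [(-0.7+0.17j), (-0.34-0.77j), (0.46-0.33j)], [0.38j, (-0.43+0.08j), -0.12-0.28j]] + [[(0.89-0j),  -0.20-0.00j,  (1.4+0j)], [(-0.29+0j),  0.07+0.00j,  -0.46-0.00j], [(1.14-0j),  (-0.26-0j),  (1.8+0j)]]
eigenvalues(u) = [(-0.62+1.61j), (-0.62-1.61j), (2.76+0j)]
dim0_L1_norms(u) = [3.4, 2.75, 4.01]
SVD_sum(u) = [[1.05, 0.04, 1.69], [-0.28, -0.01, -0.44], [1.01, 0.04, 1.63]] + [[-0.12, -0.06, 0.08], [-1.39, -0.70, 0.88], [-0.25, -0.13, 0.16]] + [[-0.38, 1.03, 0.21], [-0.04, 0.10, 0.02], [0.39, -1.04, -0.22]]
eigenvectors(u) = [[(-0.03+0.58j), -0.03-0.58j, (0.6+0j)], [(-0.72+0j), (-0.72-0j), (-0.2+0j)], [-0.09-0.37j, -0.09+0.37j, (0.77+0j)]]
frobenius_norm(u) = 3.71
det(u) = 8.18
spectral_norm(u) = 2.81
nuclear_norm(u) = 6.23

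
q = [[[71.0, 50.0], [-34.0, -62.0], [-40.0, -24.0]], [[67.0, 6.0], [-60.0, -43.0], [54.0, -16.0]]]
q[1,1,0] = -60.0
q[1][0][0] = 67.0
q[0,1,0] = -34.0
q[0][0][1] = 50.0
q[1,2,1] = -16.0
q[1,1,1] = -43.0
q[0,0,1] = 50.0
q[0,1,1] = -62.0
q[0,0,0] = 71.0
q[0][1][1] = -62.0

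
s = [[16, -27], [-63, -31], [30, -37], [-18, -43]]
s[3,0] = -18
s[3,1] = -43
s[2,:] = [30, -37]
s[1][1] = -31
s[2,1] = -37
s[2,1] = -37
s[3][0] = -18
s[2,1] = -37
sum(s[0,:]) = -11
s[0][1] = -27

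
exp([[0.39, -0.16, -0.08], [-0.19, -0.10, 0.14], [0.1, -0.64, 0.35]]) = [[1.49, -0.15, -0.13], [-0.21, 0.87, 0.17], [0.22, -0.73, 1.36]]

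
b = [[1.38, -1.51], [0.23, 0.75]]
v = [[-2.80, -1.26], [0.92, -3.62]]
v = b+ [[-4.18, 0.25], [0.69, -4.37]]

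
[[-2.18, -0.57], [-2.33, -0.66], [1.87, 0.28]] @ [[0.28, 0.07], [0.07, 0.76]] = [[-0.65,-0.59], [-0.70,-0.66], [0.54,0.34]]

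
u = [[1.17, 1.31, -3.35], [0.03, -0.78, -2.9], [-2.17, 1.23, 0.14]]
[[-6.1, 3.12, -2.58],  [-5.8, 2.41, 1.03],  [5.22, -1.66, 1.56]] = u @ [[-1.66,0.62,-1.31], [1.12,-0.17,-1.03], [1.68,-0.78,-0.09]]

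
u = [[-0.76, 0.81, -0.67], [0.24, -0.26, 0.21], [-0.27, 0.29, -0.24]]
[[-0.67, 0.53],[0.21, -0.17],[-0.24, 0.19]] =u @ [[0.23,0.12], [-0.68,0.15], [-0.09,-0.74]]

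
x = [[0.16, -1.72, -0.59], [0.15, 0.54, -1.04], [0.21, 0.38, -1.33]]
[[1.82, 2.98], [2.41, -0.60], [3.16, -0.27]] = x@[[0.93,  -1.68], [-0.19,  -1.7], [-2.28,  -0.55]]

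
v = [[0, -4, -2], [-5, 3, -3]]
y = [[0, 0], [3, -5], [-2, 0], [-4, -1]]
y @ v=[[0, 0, 0], [25, -27, 9], [0, 8, 4], [5, 13, 11]]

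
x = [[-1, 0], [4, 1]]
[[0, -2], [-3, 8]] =x @ [[0, 2], [-3, 0]]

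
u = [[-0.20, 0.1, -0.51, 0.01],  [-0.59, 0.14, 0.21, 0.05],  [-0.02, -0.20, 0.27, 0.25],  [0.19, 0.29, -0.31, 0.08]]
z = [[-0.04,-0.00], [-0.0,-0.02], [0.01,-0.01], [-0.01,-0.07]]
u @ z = [[0.0, 0.00],  [0.03, -0.01],  [0.0, -0.02],  [-0.01, -0.01]]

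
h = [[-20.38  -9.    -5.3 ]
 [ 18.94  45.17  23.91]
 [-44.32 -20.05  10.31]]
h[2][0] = -44.32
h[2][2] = 10.31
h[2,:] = [-44.32, -20.05, 10.31]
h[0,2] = -5.3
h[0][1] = -9.0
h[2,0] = -44.32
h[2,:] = [-44.32, -20.05, 10.31]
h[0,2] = -5.3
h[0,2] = -5.3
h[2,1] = -20.05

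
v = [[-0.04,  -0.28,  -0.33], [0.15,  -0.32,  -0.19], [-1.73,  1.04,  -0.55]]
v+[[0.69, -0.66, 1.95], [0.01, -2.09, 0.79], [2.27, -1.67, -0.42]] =[[0.65, -0.94, 1.62], [0.16, -2.41, 0.60], [0.54, -0.63, -0.97]]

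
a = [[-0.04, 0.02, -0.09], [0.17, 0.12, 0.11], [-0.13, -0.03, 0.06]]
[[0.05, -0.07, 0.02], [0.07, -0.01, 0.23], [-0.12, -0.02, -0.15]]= a@[[0.5,  0.56,  0.77], [0.48,  -1.13,  1.06], [-0.64,  0.24,  -0.28]]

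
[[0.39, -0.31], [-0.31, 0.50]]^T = [[0.39, -0.31], [-0.31, 0.5]]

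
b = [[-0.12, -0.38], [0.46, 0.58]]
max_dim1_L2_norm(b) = 0.74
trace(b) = 0.46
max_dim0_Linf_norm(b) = 0.58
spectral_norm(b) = 0.83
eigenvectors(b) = [[(0.56-0.37j), (0.56+0.37j)], [(-0.74+0j), (-0.74-0j)]]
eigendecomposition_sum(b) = [[-0.06+0.29j, (-0.19+0.19j)],[0.23-0.23j, 0.29-0.06j]] + [[(-0.06-0.29j), (-0.19-0.19j)], [0.23+0.23j, (0.29+0.06j)]]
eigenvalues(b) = [(0.23+0.23j), (0.23-0.23j)]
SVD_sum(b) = [[-0.21, -0.32],  [0.41, 0.61]] + [[0.09, -0.06], [0.05, -0.03]]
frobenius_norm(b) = 0.84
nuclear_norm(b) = 0.96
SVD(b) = [[-0.46, 0.89], [0.89, 0.46]] @ diag([0.8311310948286859, 0.12657449667634446]) @ [[0.56,0.83], [0.83,-0.56]]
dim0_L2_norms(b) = [0.48, 0.69]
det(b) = 0.11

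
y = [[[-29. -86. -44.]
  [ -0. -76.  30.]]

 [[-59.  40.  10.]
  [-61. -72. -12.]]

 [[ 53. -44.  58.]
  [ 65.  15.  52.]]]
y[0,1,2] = 30.0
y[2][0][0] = 53.0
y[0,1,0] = -0.0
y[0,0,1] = -86.0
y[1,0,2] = 10.0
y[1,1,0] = -61.0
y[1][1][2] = -12.0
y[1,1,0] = -61.0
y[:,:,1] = [[-86.0, -76.0], [40.0, -72.0], [-44.0, 15.0]]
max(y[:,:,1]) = 40.0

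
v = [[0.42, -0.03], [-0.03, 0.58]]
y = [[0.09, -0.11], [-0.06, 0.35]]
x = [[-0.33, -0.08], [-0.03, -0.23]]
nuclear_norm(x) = 0.56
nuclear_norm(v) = 1.00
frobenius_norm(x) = 0.41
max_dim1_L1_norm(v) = 0.61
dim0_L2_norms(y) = [0.11, 0.37]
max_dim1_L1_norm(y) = 0.41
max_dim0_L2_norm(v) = 0.58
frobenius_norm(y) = 0.38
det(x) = 0.07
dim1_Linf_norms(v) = [0.42, 0.58]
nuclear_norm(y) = 0.44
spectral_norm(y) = 0.38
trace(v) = 1.00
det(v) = 0.24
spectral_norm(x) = 0.36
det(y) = 0.02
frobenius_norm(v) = 0.72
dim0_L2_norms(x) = [0.33, 0.24]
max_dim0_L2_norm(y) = 0.37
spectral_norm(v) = 0.59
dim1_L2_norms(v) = [0.42, 0.58]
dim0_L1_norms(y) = [0.15, 0.46]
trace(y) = 0.44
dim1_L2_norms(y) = [0.14, 0.36]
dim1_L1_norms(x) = [0.41, 0.26]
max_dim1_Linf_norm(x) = 0.33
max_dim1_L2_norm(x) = 0.34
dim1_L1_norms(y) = [0.2, 0.41]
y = v + x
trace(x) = -0.56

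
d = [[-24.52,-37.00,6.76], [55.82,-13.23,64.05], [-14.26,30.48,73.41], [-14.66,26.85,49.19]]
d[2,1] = 30.48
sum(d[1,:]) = 106.64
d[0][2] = 6.76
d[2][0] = -14.26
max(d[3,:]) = 49.19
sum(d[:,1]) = 7.099999999999998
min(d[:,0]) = -24.52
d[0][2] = 6.76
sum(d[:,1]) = 7.099999999999998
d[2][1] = 30.48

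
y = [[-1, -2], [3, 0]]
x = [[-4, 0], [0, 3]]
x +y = [[-5, -2], [3, 3]]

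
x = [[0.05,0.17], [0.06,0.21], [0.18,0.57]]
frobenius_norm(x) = 0.66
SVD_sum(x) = [[0.05, 0.17], [0.06, 0.21], [0.18, 0.57]] + [[-0.0, 0.00], [-0.0, 0.0], [0.0, -0.0]]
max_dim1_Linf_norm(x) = 0.57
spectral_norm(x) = 0.66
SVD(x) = [[-0.27,-0.43], [-0.33,-0.80], [-0.90,0.42]] @ diag([0.6605754969459455, 0.006325569904536084]) @ [[-0.3,-0.95], [0.95,-0.30]]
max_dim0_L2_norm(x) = 0.63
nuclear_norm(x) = 0.67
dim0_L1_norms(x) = [0.29, 0.95]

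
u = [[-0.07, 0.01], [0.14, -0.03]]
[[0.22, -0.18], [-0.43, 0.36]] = u@[[-3.27, 2.61], [-0.97, 0.15]]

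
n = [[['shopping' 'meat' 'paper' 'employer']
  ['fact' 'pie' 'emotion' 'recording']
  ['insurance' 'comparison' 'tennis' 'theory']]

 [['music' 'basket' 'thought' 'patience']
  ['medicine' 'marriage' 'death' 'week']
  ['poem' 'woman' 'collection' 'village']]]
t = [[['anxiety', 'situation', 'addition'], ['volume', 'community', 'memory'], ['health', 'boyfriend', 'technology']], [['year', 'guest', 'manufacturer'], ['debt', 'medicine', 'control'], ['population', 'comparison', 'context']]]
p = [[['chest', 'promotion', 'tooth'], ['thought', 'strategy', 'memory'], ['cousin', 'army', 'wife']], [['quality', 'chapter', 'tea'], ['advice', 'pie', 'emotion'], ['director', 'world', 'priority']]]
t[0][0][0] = 'anxiety'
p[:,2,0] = ['cousin', 'director']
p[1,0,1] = 'chapter'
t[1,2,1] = 'comparison'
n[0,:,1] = ['meat', 'pie', 'comparison']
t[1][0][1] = 'guest'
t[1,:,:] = [['year', 'guest', 'manufacturer'], ['debt', 'medicine', 'control'], ['population', 'comparison', 'context']]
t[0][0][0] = 'anxiety'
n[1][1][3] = 'week'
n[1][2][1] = 'woman'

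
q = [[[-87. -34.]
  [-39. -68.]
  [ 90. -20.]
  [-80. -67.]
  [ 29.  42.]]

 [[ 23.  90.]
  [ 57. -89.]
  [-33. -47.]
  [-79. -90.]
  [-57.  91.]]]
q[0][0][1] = -34.0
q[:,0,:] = [[-87.0, -34.0], [23.0, 90.0]]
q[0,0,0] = -87.0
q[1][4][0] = -57.0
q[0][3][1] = -67.0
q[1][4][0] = -57.0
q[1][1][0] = 57.0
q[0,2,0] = 90.0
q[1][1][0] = 57.0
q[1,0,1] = 90.0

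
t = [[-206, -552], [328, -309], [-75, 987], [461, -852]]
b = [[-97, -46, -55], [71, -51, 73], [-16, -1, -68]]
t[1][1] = -309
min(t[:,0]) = -206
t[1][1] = -309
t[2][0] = -75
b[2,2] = -68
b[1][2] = 73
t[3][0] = 461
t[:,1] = [-552, -309, 987, -852]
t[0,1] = -552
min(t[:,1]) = -852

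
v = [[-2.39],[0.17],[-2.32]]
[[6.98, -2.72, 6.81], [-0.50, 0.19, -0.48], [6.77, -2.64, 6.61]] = v @ [[-2.92, 1.14, -2.85]]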